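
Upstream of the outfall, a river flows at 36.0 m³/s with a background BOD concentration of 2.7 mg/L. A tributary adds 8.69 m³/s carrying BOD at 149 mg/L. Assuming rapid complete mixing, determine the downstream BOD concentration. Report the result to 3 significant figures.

After mixing, C = (36.00·2.700 + 8.690·149.0) / 44.69 = 1392/44.69 = 31.15 mg/L.

31.1 mg/L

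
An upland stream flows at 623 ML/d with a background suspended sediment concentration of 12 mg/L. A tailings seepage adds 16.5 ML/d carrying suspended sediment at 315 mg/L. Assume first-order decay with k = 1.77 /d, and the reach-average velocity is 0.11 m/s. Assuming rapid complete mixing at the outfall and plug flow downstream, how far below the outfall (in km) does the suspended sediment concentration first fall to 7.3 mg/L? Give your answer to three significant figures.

5.36 km

After mixing, C = (623.0·12.00 + 16.50·315.0) / 639.5 = 12670/639.5 = 19.82 mg/L.
Set 19.82·exp(−k·t) = 7.3 → t = ln(19.82/7.3)/k = 48750 s = 13.54 h.
Distance = v·t = 0.11·48750 = 5363 m = 5.363 km.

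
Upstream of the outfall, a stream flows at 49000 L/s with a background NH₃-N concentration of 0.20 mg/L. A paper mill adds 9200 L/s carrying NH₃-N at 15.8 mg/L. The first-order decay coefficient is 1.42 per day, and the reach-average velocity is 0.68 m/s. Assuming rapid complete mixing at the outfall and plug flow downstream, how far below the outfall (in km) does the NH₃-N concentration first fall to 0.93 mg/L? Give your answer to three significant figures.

Mixed concentration C = ΣQC/ΣQ = (49000·0.2000 + 9200·15.80) / 58200 = 155200/58200 = 2.666 mg/L.
Set 2.666·exp(−k·t) = 0.93 → t = ln(2.666/0.93)/k = 64080 s = 17.80 h.
Distance = v·t = 0.68·64080 = 43570 m = 43.57 km.

43.6 km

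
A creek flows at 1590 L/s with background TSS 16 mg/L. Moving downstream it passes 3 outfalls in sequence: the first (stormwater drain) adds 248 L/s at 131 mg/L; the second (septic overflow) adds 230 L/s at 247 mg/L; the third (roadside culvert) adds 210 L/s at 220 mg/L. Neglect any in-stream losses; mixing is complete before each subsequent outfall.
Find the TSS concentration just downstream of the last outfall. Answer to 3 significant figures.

Below outfall 1: Q → 1838 L/s, C = (1590·16.00 + 248.0·131.0)/1838 = 31.52 mg/L.
Below outfall 2: Q → 2068 L/s, C = (1838·31.52 + 230.0·247.0)/2068 = 55.48 mg/L.
Below outfall 3: Q → 2278 L/s, C = (2068·55.48 + 210.0·220.0)/2278 = 70.65 mg/L.

70.6 mg/L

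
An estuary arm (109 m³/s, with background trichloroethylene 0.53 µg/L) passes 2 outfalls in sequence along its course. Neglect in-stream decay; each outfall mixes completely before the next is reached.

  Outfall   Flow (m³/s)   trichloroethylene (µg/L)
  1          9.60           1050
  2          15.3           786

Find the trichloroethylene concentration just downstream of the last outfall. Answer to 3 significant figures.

166 µg/L

Outfall 1: combined Q = 118.6 m³/s; C = (109.0·0.5300 + 9.600·1050)/118.6 = 85.48 µg/L.
Outfall 2: combined Q = 133.9 m³/s; C = (118.6·85.48 + 15.30·786.0)/133.9 = 165.5 µg/L.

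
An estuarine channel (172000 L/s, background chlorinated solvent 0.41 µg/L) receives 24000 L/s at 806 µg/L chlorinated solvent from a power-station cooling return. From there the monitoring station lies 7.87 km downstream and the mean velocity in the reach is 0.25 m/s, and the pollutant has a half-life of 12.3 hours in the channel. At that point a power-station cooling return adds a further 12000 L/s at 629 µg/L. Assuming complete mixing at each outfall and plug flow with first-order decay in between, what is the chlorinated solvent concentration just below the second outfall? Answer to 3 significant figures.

93.3 µg/L

After mixing, C = (172000·0.4100 + 24000·806.0) / 196000 = 19410000/196000 = 99.05 µg/L; combined flow 196000 L/s.
Travel time t = 7.87·1000 / 0.25 = 31480 s = 8.744 h.
Half-life 12.3 h → k = ln 2 / 12.3 = 0.05635 h⁻¹ = 1.352 d⁻¹.
After decay, C = 99.05 × e^(−kt) = 99.05 × 0.6109 = 60.51 µg/L.
Second outfall: C = (196000·60.51 + 12000·629.0)/208000 = 93.31 µg/L.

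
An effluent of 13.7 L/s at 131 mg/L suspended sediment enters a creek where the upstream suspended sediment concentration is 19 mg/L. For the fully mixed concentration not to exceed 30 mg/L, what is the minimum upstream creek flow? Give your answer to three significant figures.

126 L/s

Set C_mix = 30: (Q·19.00 + 13.70·131.0) / (Q + 13.70) = 30
→ Q = 13.70·(131.0 − 30)/(30 − 19.00) = 125.8 L/s.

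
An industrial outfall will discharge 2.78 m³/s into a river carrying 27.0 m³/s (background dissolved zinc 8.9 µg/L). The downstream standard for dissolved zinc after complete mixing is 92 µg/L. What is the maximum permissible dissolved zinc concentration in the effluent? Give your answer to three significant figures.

At the limit, (Qr·Cr + Qe·Cₑ)/(Qr + Qe) = 92:
Cₑ = (29.78·92 − 27.00·8.900) / 2.780 = 899.1 µg/L.

899 µg/L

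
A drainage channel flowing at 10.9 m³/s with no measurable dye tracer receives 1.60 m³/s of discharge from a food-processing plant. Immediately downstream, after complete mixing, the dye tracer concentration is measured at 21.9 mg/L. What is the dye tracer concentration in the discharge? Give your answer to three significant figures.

Mass balance: 10.90·0 + 1.600·Cₑ = 12.50·21.90
→ Cₑ = (12.50·21.90 − 10.90·0) / 1.600 = 171.1 mg/L.

171 mg/L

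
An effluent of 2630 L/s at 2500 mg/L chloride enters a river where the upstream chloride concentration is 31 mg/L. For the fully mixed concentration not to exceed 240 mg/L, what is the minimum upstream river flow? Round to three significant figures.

28400 L/s

Set C_mix = 240: (Q·31.00 + 2630·2500) / (Q + 2630) = 240
→ Q = 2630·(2500 − 240)/(240 − 31.00) = 28440 L/s.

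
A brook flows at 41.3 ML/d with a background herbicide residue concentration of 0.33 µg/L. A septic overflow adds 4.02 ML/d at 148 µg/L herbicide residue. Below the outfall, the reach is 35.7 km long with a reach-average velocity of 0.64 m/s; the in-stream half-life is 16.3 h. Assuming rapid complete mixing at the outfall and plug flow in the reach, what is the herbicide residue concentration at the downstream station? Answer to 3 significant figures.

6.95 µg/L

Flow-weighted average: C = (41.30·0.3300 + 4.020·148.0) / 45.32 = 608.6/45.32 = 13.43 µg/L.
Travel time t = 35.7·1000 / 0.64 = 55780 s = 15.49 h.
Half-life 16.3 h → k = ln 2 / 16.3 = 0.04252 h⁻¹ = 1.021 d⁻¹.
First-order decay: C = 13.43·exp(−k·t) = 13.43·0.5174 = 6.948 µg/L.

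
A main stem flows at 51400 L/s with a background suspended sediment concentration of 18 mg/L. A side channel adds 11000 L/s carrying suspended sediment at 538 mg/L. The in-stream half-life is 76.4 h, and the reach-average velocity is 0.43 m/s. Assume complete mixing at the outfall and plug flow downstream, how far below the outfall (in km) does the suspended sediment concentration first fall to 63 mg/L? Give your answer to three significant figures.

Mass balance: C = (51400·18.00 + 11000·538.0) / 62400 = 6843000/62400 = 109.7 mg/L.
Half-life 76.4 h → k = ln 2 / 76.4 = 0.009073 h⁻¹ = 0.2177 d⁻¹.
Set 109.7·exp(−k·t) = 63 → t = ln(109.7/63)/k = 219900 s = 61.10 h.
Distance = v·t = 0.43·219900 = 94580 m = 94.58 km.

94.6 km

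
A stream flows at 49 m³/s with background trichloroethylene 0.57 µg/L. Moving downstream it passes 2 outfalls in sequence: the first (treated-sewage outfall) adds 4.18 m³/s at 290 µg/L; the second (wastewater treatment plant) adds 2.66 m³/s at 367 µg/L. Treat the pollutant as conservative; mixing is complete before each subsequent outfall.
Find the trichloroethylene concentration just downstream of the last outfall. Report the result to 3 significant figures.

Outfall 1: combined Q = 53.18 m³/s; C = (49.00·0.5700 + 4.180·290.0)/53.18 = 23.32 µg/L.
Outfall 2: combined Q = 55.84 m³/s; C = (53.18·23.32 + 2.660·367.0)/55.84 = 39.69 µg/L.

39.7 µg/L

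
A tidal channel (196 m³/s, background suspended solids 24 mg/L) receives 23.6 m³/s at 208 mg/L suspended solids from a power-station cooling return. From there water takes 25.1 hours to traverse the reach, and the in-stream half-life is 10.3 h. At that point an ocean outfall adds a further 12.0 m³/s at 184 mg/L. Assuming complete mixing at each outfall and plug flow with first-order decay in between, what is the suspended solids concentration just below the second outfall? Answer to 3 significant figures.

17.2 mg/L

Conservation of mass: C = (196.0·24.00 + 23.60·208.0) / 219.6 = 9613/219.6 = 43.77 mg/L; combined flow 219.6 m³/s.
Half-life 10.3 h → k = ln 2 / 10.3 = 0.06730 h⁻¹ = 1.615 d⁻¹.
First-order decay: C = 43.77·exp(−k·t) = 43.77·0.1847 = 8.084 mg/L.
At the second outfall, C = (219.6·8.084 + 12.00·184.0) / (219.6 + 12.00) = 17.20 mg/L.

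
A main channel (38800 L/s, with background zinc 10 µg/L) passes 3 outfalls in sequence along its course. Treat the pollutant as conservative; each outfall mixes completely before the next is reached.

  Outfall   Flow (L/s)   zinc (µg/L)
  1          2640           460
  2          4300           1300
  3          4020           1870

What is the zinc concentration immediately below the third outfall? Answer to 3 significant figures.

Below outfall 1: Q → 41440 L/s, C = (38800·10.00 + 2640·460.0)/41440 = 38.67 µg/L.
Below outfall 2: Q → 45740 L/s, C = (41440·38.67 + 4300·1300)/45740 = 157.2 µg/L.
Below outfall 3: Q → 49760 L/s, C = (45740·157.2 + 4020·1870)/49760 = 295.6 µg/L.

296 µg/L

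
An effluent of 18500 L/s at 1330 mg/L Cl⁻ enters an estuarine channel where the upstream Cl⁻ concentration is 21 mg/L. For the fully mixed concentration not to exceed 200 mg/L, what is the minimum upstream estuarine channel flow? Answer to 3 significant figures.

117000 L/s

Set C_mix = 200: (Q·21.00 + 18500·1330) / (Q + 18500) = 200
→ Q = 18500·(1330 − 200)/(200 − 21.00) = 116800 L/s.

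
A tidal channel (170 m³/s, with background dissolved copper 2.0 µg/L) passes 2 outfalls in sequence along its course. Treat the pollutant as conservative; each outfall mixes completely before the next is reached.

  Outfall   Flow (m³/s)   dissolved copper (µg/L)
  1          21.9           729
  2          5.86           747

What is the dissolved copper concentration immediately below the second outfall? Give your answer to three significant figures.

105 µg/L

Below outfall 1: Q → 191.9 m³/s, C = (170.0·2.000 + 21.90·729.0)/191.9 = 84.97 µg/L.
Below outfall 2: Q → 197.8 m³/s, C = (191.9·84.97 + 5.860·747.0)/197.8 = 104.6 µg/L.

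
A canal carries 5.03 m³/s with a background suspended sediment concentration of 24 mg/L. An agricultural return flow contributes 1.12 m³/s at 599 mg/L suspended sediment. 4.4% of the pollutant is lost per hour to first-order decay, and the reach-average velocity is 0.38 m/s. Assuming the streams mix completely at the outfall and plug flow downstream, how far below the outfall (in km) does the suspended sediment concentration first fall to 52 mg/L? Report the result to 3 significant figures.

Conservation of mass: C = (5.030·24.00 + 1.120·599.0) / 6.150 = 791.6/6.150 = 128.7 mg/L.
4.4%/h lost → k = −ln(1 − 0.044) = 0.04500 h⁻¹.
Set 128.7·exp(−k·t) = 52 → t = ln(128.7/52)/k = 72510 s = 20.14 h.
Distance = v·t = 0.38·72510 = 27550 m = 27.55 km.

27.6 km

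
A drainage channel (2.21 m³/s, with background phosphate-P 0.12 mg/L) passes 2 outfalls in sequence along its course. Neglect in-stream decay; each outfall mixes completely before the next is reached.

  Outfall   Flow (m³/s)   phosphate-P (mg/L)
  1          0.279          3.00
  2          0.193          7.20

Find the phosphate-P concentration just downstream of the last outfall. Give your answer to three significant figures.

0.929 mg/L

After outfall 1: Q = 2.210 + 0.2790 = 2.489 m³/s; C = (2.210·0.1200 + 0.2790·3.000)/2.489 = 0.4428 mg/L.
After outfall 2: Q = 2.489 + 0.1930 = 2.682 m³/s; C = (2.489·0.4428 + 0.1930·7.200)/2.682 = 0.9291 mg/L.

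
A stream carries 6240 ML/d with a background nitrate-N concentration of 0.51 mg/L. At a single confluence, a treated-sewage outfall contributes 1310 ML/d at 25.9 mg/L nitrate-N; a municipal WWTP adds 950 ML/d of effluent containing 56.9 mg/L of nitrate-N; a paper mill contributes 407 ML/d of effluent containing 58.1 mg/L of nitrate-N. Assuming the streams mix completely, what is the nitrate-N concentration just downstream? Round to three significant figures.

Mixed concentration C = ΣQC/ΣQ = (6240·0.5100 + 1310·25.90 + 950.0·56.90 + 407.0·58.10) / 8907 = 114800/8907 = 12.89 mg/L.

12.9 mg/L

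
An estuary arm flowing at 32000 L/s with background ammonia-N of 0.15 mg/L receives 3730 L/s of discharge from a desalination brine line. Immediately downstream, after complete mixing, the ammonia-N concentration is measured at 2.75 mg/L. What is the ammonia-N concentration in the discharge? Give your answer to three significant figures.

25.1 mg/L

Mass balance: 32000·0.1500 + 3730·Cₑ = 35730·2.750
→ Cₑ = (35730·2.750 − 32000·0.1500) / 3730 = 25.06 mg/L.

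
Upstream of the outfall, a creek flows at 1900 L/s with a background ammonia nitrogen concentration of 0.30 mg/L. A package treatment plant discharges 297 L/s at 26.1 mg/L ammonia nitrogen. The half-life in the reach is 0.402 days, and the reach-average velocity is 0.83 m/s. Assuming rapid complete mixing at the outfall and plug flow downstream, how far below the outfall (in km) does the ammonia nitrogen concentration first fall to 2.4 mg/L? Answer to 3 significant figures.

Mass balance: C = (1900·0.3000 + 297.0·26.10) / 2197 = 8322/2197 = 3.788 mg/L.
Half-life 0.402 d → k = ln 2 / 0.402 = 1.724 d⁻¹.
Set 3.788·exp(−k·t) = 2.4 → t = ln(3.788/2.4)/k = 22860 s = 6.351 h.
Distance = v·t = 0.83·22860 = 18980 m = 18.98 km.

19.0 km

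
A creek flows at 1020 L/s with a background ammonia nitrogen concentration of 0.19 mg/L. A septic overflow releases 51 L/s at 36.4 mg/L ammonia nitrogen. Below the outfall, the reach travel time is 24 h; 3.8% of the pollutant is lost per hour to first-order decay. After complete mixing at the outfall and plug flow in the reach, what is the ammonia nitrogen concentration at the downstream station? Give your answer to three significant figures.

Mass balance: C = (1020·0.1900 + 51.00·36.40) / 1071 = 2050/1071 = 1.914 mg/L.
3.8%/h lost → k = −ln(1 − 0.038) = 0.03874 h⁻¹.
After decay, C = 1.914 × e^(−kt) = 1.914 × 0.3946 = 0.7555 mg/L.

0.755 mg/L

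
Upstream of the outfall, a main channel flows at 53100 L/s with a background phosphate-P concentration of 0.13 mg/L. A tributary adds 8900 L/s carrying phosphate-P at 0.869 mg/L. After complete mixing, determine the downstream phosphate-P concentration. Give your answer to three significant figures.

After mixing, C = (53100·0.1300 + 8900·0.8690) / 62000 = 14640/62000 = 0.2361 mg/L.

0.236 mg/L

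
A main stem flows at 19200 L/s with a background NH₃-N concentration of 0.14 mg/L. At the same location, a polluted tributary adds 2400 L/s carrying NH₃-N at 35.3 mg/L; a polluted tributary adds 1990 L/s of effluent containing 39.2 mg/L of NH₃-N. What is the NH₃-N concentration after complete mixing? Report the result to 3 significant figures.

7.01 mg/L

Mass balance: C = (19200·0.1400 + 2400·35.30 + 1990·39.20) / 23590 = 165400/23590 = 7.012 mg/L.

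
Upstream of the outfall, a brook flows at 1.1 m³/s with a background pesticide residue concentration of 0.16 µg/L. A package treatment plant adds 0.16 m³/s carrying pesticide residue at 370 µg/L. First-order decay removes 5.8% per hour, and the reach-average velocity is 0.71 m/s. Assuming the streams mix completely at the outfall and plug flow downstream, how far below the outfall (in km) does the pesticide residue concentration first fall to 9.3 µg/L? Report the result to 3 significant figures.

Conservation of mass: C = (1.100·0.1600 + 0.1600·370.0) / 1.260 = 59.38/1.260 = 47.12 µg/L.
5.8%/h lost → k = −ln(1 − 0.058) = 0.05975 h⁻¹.
Set 47.12·exp(−k·t) = 9.3 → t = ln(47.12/9.3)/k = 97770 s = 27.16 h.
Distance = v·t = 0.71·97770 = 69420 m = 69.42 km.

69.4 km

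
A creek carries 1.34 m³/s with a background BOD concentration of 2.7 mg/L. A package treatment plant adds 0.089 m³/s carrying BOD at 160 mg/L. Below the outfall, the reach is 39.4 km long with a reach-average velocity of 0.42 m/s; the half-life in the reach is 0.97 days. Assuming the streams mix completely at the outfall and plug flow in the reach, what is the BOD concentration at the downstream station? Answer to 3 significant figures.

5.75 mg/L

Mass balance: C = (1.340·2.700 + 0.08900·160.0) / 1.429 = 17.86/1.429 = 12.50 mg/L.
Travel time t = 39.4·1000 / 0.42 = 93810 s = 26.06 h.
Half-life 0.97 d → k = ln 2 / 0.97 = 0.7146 d⁻¹.
Applying C = C₀e^(−kt): 12.50 × 0.4603 = 5.752 mg/L.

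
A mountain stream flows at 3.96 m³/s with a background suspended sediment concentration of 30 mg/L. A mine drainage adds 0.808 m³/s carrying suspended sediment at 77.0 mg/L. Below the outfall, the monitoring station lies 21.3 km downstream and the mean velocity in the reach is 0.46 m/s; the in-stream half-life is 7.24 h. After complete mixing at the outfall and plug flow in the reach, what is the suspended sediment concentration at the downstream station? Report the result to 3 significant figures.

11.1 mg/L

Mass balance: C = (3.960·30.00 + 0.8080·77.00) / 4.768 = 181.0/4.768 = 37.96 mg/L.
Travel time t = 21.3·1000 / 0.46 = 46300 s = 12.86 h.
Half-life 7.24 h → k = ln 2 / 7.24 = 0.09574 h⁻¹ = 2.298 d⁻¹.
Applying C = C₀e^(−kt): 37.96 × 0.2919 = 11.08 mg/L.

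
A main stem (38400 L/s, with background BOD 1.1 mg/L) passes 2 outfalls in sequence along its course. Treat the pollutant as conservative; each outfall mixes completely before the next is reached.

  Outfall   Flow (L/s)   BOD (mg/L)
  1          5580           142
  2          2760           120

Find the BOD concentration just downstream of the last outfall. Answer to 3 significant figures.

24.9 mg/L

Outfall 1: combined Q = 43980 L/s; C = (38400·1.100 + 5580·142.0)/43980 = 18.98 mg/L.
Outfall 2: combined Q = 46740 L/s; C = (43980·18.98 + 2760·120.0)/46740 = 24.94 mg/L.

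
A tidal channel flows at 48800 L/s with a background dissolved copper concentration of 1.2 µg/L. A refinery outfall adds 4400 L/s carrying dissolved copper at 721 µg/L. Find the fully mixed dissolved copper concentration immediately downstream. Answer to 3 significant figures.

Conservation of mass: C = (48800·1.200 + 4400·721.0) / 53200 = 3231000/53200 = 60.73 µg/L.

60.7 µg/L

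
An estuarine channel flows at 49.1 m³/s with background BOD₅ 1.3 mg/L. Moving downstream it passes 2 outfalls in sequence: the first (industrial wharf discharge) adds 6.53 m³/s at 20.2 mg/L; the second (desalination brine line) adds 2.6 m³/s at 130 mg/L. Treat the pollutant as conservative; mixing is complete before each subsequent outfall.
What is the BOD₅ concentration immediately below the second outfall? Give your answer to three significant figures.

9.17 mg/L

Below outfall 1: Q → 55.63 m³/s, C = (49.10·1.300 + 6.530·20.20)/55.63 = 3.519 mg/L.
Below outfall 2: Q → 58.23 m³/s, C = (55.63·3.519 + 2.600·130.0)/58.23 = 9.166 mg/L.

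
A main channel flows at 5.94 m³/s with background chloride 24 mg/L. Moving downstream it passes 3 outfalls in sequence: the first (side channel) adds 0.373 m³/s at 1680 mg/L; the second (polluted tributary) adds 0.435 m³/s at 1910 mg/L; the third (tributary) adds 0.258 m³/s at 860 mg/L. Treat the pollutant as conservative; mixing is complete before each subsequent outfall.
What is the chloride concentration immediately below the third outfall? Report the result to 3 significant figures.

260 mg/L

Outfall 1: combined Q = 6.313 m³/s; C = (5.940·24.00 + 0.3730·1680)/6.313 = 121.8 mg/L.
Outfall 2: combined Q = 6.748 m³/s; C = (6.313·121.8 + 0.4350·1910)/6.748 = 237.1 mg/L.
Outfall 3: combined Q = 7.006 m³/s; C = (6.748·237.1 + 0.2580·860.0)/7.006 = 260.1 mg/L.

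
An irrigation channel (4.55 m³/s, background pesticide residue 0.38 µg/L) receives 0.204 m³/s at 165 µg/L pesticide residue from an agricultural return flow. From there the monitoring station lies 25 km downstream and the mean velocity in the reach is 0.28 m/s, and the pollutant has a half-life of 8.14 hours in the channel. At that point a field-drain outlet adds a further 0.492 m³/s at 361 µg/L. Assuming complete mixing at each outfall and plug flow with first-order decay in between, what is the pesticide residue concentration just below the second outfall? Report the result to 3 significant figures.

34.7 µg/L

Flow-weighted average: C = (4.550·0.3800 + 0.2040·165.0) / 4.754 = 35.39/4.754 = 7.444 µg/L; combined flow 4.754 m³/s.
Travel time t = 25·1000 / 0.28 = 89290 s = 24.80 h.
Half-life 8.14 h → k = ln 2 / 8.14 = 0.08515 h⁻¹ = 2.044 d⁻¹.
After decay, C = 7.444 × e^(−kt) = 7.444 × 0.1210 = 0.9008 µg/L.
At the second outfall, C = (4.754·0.9008 + 0.4920·361.0) / (4.754 + 0.4920) = 34.67 µg/L.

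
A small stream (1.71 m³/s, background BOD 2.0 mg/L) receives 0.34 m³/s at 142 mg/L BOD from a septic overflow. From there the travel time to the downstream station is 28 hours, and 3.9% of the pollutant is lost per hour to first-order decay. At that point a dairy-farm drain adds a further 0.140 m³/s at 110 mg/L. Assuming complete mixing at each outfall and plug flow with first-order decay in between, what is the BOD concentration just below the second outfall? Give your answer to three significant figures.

Mass balance: C = (1.710·2.000 + 0.3400·142.0) / 2.050 = 51.70/2.050 = 25.22 mg/L; combined flow 2.050 m³/s.
3.9%/h lost → k = −ln(1 − 0.039) = 0.03978 h⁻¹.
Applying C = C₀e^(−kt): 25.22 × 0.3283 = 8.279 mg/L.
Second outfall: C = (2.050·8.279 + 0.1400·110.0)/2.190 = 14.78 mg/L.

14.8 mg/L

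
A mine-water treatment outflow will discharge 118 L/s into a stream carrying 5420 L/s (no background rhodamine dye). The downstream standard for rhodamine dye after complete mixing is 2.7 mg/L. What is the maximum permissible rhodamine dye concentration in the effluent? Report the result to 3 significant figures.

At the limit, (Qr·Cr + Qe·Cₑ)/(Qr + Qe) = 2.7:
Cₑ = (5538·2.7 − 5420·0) / 118.0 = 126.7 mg/L.

127 mg/L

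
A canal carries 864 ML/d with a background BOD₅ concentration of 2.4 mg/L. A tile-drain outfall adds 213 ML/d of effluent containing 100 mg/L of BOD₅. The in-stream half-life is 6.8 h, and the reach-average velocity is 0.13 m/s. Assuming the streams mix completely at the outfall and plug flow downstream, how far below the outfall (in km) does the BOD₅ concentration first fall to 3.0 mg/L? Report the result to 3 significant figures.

9.09 km

Conservation of mass: C = (864.0·2.400 + 213.0·100.0) / 1077 = 23370/1077 = 21.70 mg/L.
Half-life 6.8 h → k = ln 2 / 6.8 = 0.1019 h⁻¹ = 2.446 d⁻¹.
Set 21.70·exp(−k·t) = 3.0 → t = ln(21.70/3.0)/k = 69890 s = 19.41 h.
Distance = v·t = 0.13·69890 = 9085 m = 9.085 km.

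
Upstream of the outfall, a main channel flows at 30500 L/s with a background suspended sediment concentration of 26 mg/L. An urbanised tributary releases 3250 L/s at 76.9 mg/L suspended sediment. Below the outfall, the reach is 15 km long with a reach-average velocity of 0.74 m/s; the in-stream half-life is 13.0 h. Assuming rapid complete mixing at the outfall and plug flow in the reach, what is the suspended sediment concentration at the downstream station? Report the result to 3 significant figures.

Flow-weighted average: C = (30500·26.00 + 3250·76.90) / 33750 = 1043000/33750 = 30.90 mg/L.
Travel time t = 15·1000 / 0.74 = 20270 s = 5.631 h.
Half-life 13.0 h → k = ln 2 / 13.0 = 0.05332 h⁻¹ = 1.280 d⁻¹.
Applying C = C₀e^(−kt): 30.90 × 0.7407 = 22.89 mg/L.

22.9 mg/L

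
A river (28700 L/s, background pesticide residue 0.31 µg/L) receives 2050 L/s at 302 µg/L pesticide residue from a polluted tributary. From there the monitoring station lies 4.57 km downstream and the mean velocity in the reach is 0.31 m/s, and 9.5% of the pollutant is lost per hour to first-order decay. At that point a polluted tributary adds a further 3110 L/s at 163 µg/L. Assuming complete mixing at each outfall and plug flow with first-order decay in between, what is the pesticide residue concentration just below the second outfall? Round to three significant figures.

27.3 µg/L

After mixing, C = (28700·0.3100 + 2050·302.0) / 30750 = 628000/30750 = 20.42 µg/L; combined flow 30750 L/s.
Travel time t = 4.57·1000 / 0.31 = 14740 s = 4.095 h.
9.5%/h lost → k = −ln(1 − 0.095) = 0.09982 h⁻¹.
Decay over the reach: 20.42·exp(−kt) = 20.42·0.6645 = 13.57 µg/L.
Second outfall: C = (30750·13.57 + 3110·163.0)/33860 = 27.30 µg/L.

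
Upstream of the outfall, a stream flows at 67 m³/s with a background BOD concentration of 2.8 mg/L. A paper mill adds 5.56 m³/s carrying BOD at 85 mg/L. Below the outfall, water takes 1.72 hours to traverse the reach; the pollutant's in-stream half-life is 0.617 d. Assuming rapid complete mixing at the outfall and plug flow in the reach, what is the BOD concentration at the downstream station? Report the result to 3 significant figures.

Flow-weighted average: C = (67.00·2.800 + 5.560·85.00) / 72.56 = 660.2/72.56 = 9.099 mg/L.
Half-life 0.617 d → k = ln 2 / 0.617 = 1.123 d⁻¹.
After decay, C = 9.099 × e^(−kt) = 9.099 × 0.9226 = 8.395 mg/L.

8.39 mg/L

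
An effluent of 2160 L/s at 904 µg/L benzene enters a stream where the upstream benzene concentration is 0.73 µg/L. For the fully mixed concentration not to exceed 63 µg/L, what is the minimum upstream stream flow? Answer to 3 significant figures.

29200 L/s

Set C_mix = 63: (Q·0.7300 + 2160·904.0) / (Q + 2160) = 63
→ Q = 2160·(904.0 − 63)/(63 − 0.7300) = 29170 L/s.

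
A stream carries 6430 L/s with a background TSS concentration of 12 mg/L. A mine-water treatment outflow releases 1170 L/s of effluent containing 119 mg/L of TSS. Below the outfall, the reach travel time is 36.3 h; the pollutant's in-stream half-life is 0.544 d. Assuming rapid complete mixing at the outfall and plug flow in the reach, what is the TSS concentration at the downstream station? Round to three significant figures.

4.14 mg/L

Flow-weighted average: C = (6430·12.00 + 1170·119.0) / 7600 = 216400/7600 = 28.47 mg/L.
Half-life 0.544 d → k = ln 2 / 0.544 = 1.274 d⁻¹.
Applying C = C₀e^(−kt): 28.47 × 0.1456 = 4.144 mg/L.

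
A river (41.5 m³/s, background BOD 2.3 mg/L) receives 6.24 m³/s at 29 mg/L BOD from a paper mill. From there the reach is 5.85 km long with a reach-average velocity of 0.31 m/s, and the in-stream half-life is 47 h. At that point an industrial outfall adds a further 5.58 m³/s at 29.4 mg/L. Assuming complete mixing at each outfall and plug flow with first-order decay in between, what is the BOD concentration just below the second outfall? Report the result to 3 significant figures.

Mixed concentration C = ΣQC/ΣQ = (41.50·2.300 + 6.240·29.00) / 47.74 = 276.4/47.74 = 5.790 mg/L; combined flow 47.74 m³/s.
Travel time t = 5.85·1000 / 0.31 = 18870 s = 5.242 h.
Half-life 47 h → k = ln 2 / 47 = 0.01475 h⁻¹ = 0.3539 d⁻¹.
After decay, C = 5.790 × e^(−kt) = 5.790 × 0.9256 = 5.359 mg/L.
Second outfall: C = (47.74·5.359 + 5.580·29.40)/53.32 = 7.875 mg/L.

7.88 mg/L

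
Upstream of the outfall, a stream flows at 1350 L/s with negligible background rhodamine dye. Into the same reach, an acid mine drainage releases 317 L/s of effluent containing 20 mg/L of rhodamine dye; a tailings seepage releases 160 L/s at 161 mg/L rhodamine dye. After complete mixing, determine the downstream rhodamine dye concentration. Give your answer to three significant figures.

17.6 mg/L

Mass balance: C = (1350·0 + 317.0·20.00 + 160.0·161.0) / 1827 = 32100/1827 = 17.57 mg/L.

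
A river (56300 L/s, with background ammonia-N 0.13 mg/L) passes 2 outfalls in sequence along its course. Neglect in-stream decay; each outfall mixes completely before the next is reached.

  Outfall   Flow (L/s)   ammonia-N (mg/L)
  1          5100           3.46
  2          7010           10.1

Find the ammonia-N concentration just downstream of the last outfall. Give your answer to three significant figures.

1.40 mg/L

After outfall 1: Q = 56300 + 5100 = 61400 L/s; C = (56300·0.1300 + 5100·3.460)/61400 = 0.4066 mg/L.
After outfall 2: Q = 61400 + 7010 = 68410 L/s; C = (61400·0.4066 + 7010·10.10)/68410 = 1.400 mg/L.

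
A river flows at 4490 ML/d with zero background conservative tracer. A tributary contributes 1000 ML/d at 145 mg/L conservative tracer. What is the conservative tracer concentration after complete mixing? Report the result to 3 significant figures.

Mass balance: C = (4490·0 + 1000·145.0) / 5490 = 145000/5490 = 26.41 mg/L.

26.4 mg/L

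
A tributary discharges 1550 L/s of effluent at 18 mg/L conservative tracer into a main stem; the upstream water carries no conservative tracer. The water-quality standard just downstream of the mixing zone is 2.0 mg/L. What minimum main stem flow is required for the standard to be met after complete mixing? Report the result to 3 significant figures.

Set C_mix = 2.0: (Q·0 + 1550·18.00) / (Q + 1550) = 2.0
→ Q = 1550·(18.00 − 2.0)/(2.0 − 0) = 12400 L/s.

12400 L/s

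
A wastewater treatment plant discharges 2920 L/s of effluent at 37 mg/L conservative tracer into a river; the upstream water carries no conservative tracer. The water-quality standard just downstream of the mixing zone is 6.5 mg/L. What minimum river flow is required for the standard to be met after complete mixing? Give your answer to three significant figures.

Set C_mix = 6.5: (Q·0 + 2920·37.00) / (Q + 2920) = 6.5
→ Q = 2920·(37.00 − 6.5)/(6.5 − 0) = 13700 L/s.

13700 L/s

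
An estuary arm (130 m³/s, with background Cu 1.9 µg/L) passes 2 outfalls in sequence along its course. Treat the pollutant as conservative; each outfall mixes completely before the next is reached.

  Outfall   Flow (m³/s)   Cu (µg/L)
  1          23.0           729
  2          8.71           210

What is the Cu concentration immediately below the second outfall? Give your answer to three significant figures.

117 µg/L

After outfall 1: Q = 130.0 + 23.00 = 153.0 m³/s; C = (130.0·1.900 + 23.00·729.0)/153.0 = 111.2 µg/L.
After outfall 2: Q = 153.0 + 8.710 = 161.7 m³/s; C = (153.0·111.2 + 8.710·210.0)/161.7 = 116.5 µg/L.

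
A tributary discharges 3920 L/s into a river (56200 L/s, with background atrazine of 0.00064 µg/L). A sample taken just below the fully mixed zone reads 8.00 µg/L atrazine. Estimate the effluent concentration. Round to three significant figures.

123 µg/L

Mass balance: 56200·0.0006400 + 3920·Cₑ = 60120·8.000
→ Cₑ = (60120·8.000 − 56200·0.0006400) / 3920 = 122.7 µg/L.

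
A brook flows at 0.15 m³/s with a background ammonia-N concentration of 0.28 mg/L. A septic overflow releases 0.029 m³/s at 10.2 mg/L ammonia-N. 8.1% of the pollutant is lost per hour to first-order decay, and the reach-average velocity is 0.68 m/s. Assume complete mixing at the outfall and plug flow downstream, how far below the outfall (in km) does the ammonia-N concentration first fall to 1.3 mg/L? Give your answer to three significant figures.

Flow-weighted average: C = (0.1500·0.2800 + 0.02900·10.20) / 0.1790 = 0.3378/0.1790 = 1.887 mg/L.
8.1%/h lost → k = −ln(1 − 0.081) = 0.08447 h⁻¹.
Set 1.887·exp(−k·t) = 1.3 → t = ln(1.887/1.3)/k = 15880 s = 4.412 h.
Distance = v·t = 0.68·15880 = 10800 m = 10.80 km.

10.8 km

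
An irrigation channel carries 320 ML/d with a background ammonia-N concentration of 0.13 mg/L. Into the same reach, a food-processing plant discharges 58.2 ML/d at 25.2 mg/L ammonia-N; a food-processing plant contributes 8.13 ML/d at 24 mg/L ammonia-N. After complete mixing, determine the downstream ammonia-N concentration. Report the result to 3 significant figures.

Conservation of mass: C = (320.0·0.1300 + 58.20·25.20 + 8.130·24.00) / 386.3 = 1703/386.3 = 4.409 mg/L.

4.41 mg/L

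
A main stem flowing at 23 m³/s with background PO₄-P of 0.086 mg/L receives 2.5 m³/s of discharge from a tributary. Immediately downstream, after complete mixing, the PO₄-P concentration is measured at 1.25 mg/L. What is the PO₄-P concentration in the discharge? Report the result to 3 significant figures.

Mass balance: 23.00·0.08600 + 2.500·Cₑ = 25.50·1.250
→ Cₑ = (25.50·1.250 − 23.00·0.08600) / 2.500 = 11.96 mg/L.

12.0 mg/L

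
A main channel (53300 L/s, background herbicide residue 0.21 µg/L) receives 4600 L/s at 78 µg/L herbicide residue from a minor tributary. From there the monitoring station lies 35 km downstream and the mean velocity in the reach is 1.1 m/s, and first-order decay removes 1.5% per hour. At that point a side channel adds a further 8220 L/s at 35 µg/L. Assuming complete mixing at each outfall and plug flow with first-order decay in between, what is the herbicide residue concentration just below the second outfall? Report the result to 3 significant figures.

After mixing, C = (53300·0.2100 + 4600·78.00) / 57900 = 370000/57900 = 6.390 µg/L; combined flow 57900 L/s.
Travel time t = 35·1000 / 1.1 = 31820 s = 8.838 h.
1.5%/h lost → k = −ln(1 − 0.015) = 0.01511 h⁻¹.
Applying C = C₀e^(−kt): 6.390 × 0.8750 = 5.591 µg/L.
At the second outfall, C = (57900·5.591 + 8220·35.00) / (57900 + 8220) = 9.247 µg/L.

9.25 µg/L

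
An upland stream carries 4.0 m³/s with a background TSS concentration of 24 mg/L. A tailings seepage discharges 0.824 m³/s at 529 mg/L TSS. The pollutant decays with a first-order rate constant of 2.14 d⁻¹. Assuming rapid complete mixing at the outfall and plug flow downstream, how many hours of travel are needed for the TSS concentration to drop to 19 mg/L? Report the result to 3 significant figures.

Flow-weighted average: C = (4.000·24.00 + 0.8240·529.0) / 4.824 = 531.9/4.824 = 110.3 mg/L.
110.3·exp(−k·t) = 19 → t = ln(110.3/19)/k = 70990 s = 19.72 h.

19.7 h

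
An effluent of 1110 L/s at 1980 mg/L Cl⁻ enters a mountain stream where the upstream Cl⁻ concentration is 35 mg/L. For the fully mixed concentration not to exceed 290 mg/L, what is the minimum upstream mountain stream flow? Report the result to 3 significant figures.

Set C_mix = 290: (Q·35.00 + 1110·1980) / (Q + 1110) = 290
→ Q = 1110·(1980 − 290)/(290 − 35.00) = 7356 L/s.

7360 L/s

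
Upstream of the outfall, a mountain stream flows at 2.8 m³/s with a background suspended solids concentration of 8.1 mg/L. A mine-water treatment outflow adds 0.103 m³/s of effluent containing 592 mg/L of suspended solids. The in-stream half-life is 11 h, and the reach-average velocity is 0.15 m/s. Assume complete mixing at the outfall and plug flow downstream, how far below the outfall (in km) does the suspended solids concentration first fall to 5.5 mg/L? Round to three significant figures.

Mass balance: C = (2.800·8.100 + 0.1030·592.0) / 2.903 = 83.66/2.903 = 28.82 mg/L.
Half-life 11 h → k = ln 2 / 11 = 0.06301 h⁻¹ = 1.512 d⁻¹.
Set 28.82·exp(−k·t) = 5.5 → t = ln(28.82/5.5)/k = 94620 s = 26.28 h.
Distance = v·t = 0.15·94620 = 14190 m = 14.19 km.

14.2 km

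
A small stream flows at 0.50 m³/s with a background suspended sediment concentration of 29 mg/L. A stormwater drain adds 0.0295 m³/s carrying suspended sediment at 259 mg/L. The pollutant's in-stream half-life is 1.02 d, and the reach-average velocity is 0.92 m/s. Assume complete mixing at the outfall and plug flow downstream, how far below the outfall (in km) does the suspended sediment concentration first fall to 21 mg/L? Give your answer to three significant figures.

80.6 km

Flow-weighted average: C = (0.5000·29.00 + 0.02950·259.0) / 0.5295 = 22.14/0.5295 = 41.81 mg/L.
Half-life 1.02 d → k = ln 2 / 1.02 = 0.6796 d⁻¹.
Set 41.81·exp(−k·t) = 21 → t = ln(41.81/21)/k = 87560 s = 24.32 h.
Distance = v·t = 0.92·87560 = 80560 m = 80.56 km.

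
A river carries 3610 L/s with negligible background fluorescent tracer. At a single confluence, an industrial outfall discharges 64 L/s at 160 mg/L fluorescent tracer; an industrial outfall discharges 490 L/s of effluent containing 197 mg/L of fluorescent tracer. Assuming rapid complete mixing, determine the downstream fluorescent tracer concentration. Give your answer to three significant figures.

25.6 mg/L

Mixed concentration C = ΣQC/ΣQ = (3610·0 + 64.00·160.0 + 490.0·197.0) / 4164 = 106800/4164 = 25.64 mg/L.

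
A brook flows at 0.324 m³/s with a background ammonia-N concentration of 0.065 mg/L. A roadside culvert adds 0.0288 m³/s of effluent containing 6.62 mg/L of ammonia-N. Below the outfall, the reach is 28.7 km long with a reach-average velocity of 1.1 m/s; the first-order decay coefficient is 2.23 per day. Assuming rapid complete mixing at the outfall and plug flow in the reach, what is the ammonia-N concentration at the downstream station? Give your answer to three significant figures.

After mixing, C = (0.3240·0.06500 + 0.02880·6.620) / 0.3528 = 0.2117/0.3528 = 0.6001 mg/L.
Travel time t = 28.7·1000 / 1.1 = 26090 s = 7.247 h.
Decay over the reach: 0.6001·exp(−kt) = 0.6001·0.5100 = 0.3060 mg/L.

0.306 mg/L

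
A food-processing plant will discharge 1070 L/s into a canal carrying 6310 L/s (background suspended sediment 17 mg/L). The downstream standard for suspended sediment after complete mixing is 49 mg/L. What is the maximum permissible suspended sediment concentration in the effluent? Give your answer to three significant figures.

238 mg/L

At the limit, (Qr·Cr + Qe·Cₑ)/(Qr + Qe) = 49:
Cₑ = (7380·49 − 6310·17.00) / 1070 = 237.7 mg/L.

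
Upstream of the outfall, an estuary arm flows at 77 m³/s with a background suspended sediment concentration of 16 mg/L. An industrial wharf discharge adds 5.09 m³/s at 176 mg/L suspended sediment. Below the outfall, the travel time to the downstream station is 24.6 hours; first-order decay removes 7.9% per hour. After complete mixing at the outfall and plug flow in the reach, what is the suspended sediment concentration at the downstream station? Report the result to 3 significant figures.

Mass balance: C = (77.00·16.00 + 5.090·176.0) / 82.09 = 2128/82.09 = 25.92 mg/L.
7.9%/h lost → k = −ln(1 − 0.079) = 0.08230 h⁻¹.
First-order decay: C = 25.92·exp(−k·t) = 25.92·0.1321 = 3.423 mg/L.

3.42 mg/L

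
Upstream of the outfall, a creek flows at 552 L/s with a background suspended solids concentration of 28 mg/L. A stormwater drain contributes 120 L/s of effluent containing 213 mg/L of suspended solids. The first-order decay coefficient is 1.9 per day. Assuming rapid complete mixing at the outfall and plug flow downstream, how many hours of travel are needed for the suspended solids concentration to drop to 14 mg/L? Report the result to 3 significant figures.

Conservation of mass: C = (552.0·28.00 + 120.0·213.0) / 672.0 = 41020/672.0 = 61.04 mg/L.
61.04·exp(−k·t) = 14 → t = ln(61.04/14)/k = 66960 s = 18.60 h.

18.6 h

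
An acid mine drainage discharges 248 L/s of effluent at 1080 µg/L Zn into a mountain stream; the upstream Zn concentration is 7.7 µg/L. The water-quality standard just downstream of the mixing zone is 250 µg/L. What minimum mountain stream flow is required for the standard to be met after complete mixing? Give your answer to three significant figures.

Set C_mix = 250: (Q·7.700 + 248.0·1080) / (Q + 248.0) = 250
→ Q = 248.0·(1080 − 250)/(250 − 7.700) = 849.5 L/s.

850 L/s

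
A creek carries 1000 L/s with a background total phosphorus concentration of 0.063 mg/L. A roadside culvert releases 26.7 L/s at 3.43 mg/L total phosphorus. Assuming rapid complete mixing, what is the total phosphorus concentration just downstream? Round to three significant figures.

0.151 mg/L

Mixed concentration C = ΣQC/ΣQ = (1000·0.06300 + 26.70·3.430) / 1027 = 154.6/1027 = 0.1506 mg/L.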